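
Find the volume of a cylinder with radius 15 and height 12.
Volume = pi * r² * h
Volume = pi * 15² * 12
Volume = pi * 225 * 12
Volume = pi * 2700
Volume = 8482.30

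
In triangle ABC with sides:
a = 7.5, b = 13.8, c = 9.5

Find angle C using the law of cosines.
cos(C) = (a² + b² - c²)/(2ab)
cos(C) = (7.5² + 13.8² - 9.5²)/(2·7.5·13.8) = 156.44/207 = 0.755749
C = arccos(0.755749) = 40.91°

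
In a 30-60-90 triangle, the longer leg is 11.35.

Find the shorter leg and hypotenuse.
In a 30-60-90 triangle, sides are in ratio 1 : √3 : 2.
Long leg = short leg·√3  →  short leg = 11.35/√3 = 6.553
Hypotenuse = 2·(short leg) = 2·11.35/√3 = 13.11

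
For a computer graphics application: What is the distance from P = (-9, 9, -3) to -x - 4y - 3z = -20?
d = |(-1)(-9) + (-4)(9) + (-3)(-3) - (-20)| / √((-1)² + (-4)² + (-3)²) = 2/√26 = 0.3922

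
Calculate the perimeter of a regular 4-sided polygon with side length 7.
Perimeter = number of sides * side length
Perimeter = 4 * 7
Perimeter = 28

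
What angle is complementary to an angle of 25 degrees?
Complementary angles sum to 90 degrees.
Other angle = 90 - 25
Other angle = 65 degrees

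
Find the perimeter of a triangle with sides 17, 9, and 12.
Perimeter = sum of all sides
Perimeter = 17 + 9 + 12
Perimeter = 38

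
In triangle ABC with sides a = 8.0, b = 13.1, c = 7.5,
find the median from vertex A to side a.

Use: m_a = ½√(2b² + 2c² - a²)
m_a = ½√(2·13.1² + 2·7.5² - 8.0²)
m_a = ½√(343.22 + 112.5 - 64) = ½√391.72 = 9.896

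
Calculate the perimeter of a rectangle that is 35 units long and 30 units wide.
Perimeter = 2 * (length + width)
Perimeter = 2 * (35 + 30)
Perimeter = 2 * 65
Perimeter = 130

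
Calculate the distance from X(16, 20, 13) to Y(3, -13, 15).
d = √[(-13)² + (-33)² + (2)²] = √1262 = 35.52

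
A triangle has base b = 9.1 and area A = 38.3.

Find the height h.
A = ½bh  →  h = 2A/b
h = 2·38.3/9.1 = 8.418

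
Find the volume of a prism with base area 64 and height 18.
Volume = base area * height
Volume = 64 * 18
Volume = 1152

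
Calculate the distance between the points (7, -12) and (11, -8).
Using the distance formula: d = sqrt((x₂-x₁)² + (y₂-y₁)²)
dx = 11 - 7 = 4
dy = (-8) - (-12) = 4
d = sqrt(4² + 4²) = sqrt(16 + 16) = sqrt(32) = 5.66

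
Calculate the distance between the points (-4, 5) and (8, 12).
Using the distance formula: d = sqrt((x₂-x₁)² + (y₂-y₁)²)
dx = 8 - (-4) = 12
dy = 12 - 5 = 7
d = sqrt(12² + 7²) = sqrt(144 + 49) = sqrt(193) = 13.89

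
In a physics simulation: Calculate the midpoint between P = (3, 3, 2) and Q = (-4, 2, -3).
Midpoint = ((3-4)/2, (3+2)/2, (2-3)/2) = (-0.5, 2.5, -0.5)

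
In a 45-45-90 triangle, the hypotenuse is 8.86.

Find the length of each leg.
In a 45-45-90 triangle, hypotenuse = leg·√2  →  leg = hypotenuse/√2
leg = 8.86/√2 = 6.265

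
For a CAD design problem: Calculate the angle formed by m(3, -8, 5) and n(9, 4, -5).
m·n = -30, |m|² = 98, |n|² = 122
cos θ = -30/√11956 ≈ -0.2744
θ ≈ 105.9°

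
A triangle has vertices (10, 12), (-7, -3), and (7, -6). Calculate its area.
Using the coordinate formula: Area = (1/2)|x₁(y₂-y₃) + x₂(y₃-y₁) + x₃(y₁-y₂)|
Area = (1/2)|10((-3)-(-6)) + (-7)((-6)-12) + 7(12-(-3))|
Area = (1/2)|10*3 + (-7)*(-18) + 7*15|
Area = (1/2)|30 + 126 + 105|
Area = (1/2)*261 = 130.50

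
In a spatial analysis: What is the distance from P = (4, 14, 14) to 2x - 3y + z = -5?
d = |2(4) + (-3)(14) + 1(14) - (-5)| / √(2² + (-3)² + 1²) = 15/√14 = 4.009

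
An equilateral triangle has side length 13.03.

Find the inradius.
For an equilateral triangle, r = s/(2√3) where s is the side.
r = 13.03/(2√3) = 13.03/3.464102 = 3.761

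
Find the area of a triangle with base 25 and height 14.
Area = (1/2) * base * height
Area = (1/2) * 25 * 14
Area = 175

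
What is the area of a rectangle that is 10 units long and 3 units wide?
Area = length * width
Area = 10 * 3
Area = 30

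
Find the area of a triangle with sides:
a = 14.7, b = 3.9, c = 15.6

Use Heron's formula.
s = (a+b+c)/2 = (14.7+3.9+15.6)/2 = 17.1
A = √(s(s-a)(s-b)(s-c)) = √(17.1·2.4·13.2·1.5)
A = √812.592 = 28.51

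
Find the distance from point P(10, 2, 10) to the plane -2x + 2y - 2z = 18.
d = |(-2)(10) + 2(2) + (-2)(10) - (18)| / √((-2)² + 2² + (-2)²) = 54/√12 = 15.59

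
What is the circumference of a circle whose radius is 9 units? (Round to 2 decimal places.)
Circumference = 2 * pi * r
Circumference = 2 * pi * 9
Circumference = 56.55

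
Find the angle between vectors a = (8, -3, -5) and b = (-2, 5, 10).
a·b = -81, |a|² = 98, |b|² = 129
cos θ = -81/√12642 ≈ -0.7204
θ ≈ 136.1°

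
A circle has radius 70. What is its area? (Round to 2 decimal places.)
Area = pi * r²
Area = pi * 70²
Area = pi * 4900
Area = 15393.80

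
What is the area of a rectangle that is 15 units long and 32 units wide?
Area = length * width
Area = 15 * 32
Area = 480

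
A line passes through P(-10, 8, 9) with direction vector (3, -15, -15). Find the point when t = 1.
P(1) = (-10 + 3(1), 8 + (-15)(1), 9 + (-15)(1)) = (-7, -7, -6)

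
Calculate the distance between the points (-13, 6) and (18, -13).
Using the distance formula: d = sqrt((x₂-x₁)² + (y₂-y₁)²)
dx = 18 - (-13) = 31
dy = (-13) - 6 = -19
d = sqrt(31² + (-19)²) = sqrt(961 + 361) = sqrt(1322) = 36.36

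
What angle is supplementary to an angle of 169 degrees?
Supplementary angles sum to 180 degrees.
Other angle = 180 - 169
Other angle = 11 degrees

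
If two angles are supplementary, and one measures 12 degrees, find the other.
Supplementary angles sum to 180 degrees.
Other angle = 180 - 12
Other angle = 168 degrees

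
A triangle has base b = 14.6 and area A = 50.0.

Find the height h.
A = ½bh  →  h = 2A/b
h = 2·50.0/14.6 = 6.849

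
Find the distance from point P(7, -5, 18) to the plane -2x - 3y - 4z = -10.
d = |(-2)(7) + (-3)(-5) + (-4)(18) - (-10)| / √((-2)² + (-3)² + (-4)²) = 61/√29 = 11.33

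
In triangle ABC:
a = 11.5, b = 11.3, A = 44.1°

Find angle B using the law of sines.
sin(B)/b = sin(A)/a
sin(B) = b·sin(A)/a = 11.3·sin(44.1°)/11.5 = 0.683810
B = arcsin(0.683810) = 43.14°  (b ≤ a, so B ≤ A and the acute solution is unique)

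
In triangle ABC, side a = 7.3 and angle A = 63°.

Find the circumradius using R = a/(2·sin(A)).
R = a/(2·sin(A)) = 7.3/(2·sin(63°))
R = 7.3/(2·0.891007) = 7.3/1.782013 = 4.096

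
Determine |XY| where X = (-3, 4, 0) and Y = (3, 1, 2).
d = √[(6)² + (-3)² + (2)²] = √49 = 7.0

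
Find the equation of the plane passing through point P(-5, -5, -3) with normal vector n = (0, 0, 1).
d = n·P = (0)(-5) + (0)(-5) + (1)(-3) = -3
Plane: z = -3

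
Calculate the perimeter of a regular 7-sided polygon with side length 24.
Perimeter = number of sides * side length
Perimeter = 7 * 24
Perimeter = 168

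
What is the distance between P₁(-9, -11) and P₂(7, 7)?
Using the distance formula: d = sqrt((x₂-x₁)² + (y₂-y₁)²)
dx = 7 - (-9) = 16
dy = 7 - (-11) = 18
d = sqrt(16² + 18²) = sqrt(256 + 324) = sqrt(580) = 24.08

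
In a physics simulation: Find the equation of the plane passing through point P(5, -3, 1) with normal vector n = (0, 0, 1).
d = n·P = (0)(5) + (0)(-3) + (1)(1) = 1
Plane: z = 1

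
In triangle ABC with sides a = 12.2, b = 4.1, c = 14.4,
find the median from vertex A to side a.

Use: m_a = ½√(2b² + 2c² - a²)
m_a = ½√(2·4.1² + 2·14.4² - 12.2²)
m_a = ½√(33.62 + 414.72 - 148.84) = ½√299.5 = 8.653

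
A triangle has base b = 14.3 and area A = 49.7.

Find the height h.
A = ½bh  →  h = 2A/b
h = 2·49.7/14.3 = 6.951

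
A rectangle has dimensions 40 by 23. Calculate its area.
Area = length * width
Area = 40 * 23
Area = 920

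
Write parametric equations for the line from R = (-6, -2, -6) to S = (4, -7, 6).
Direction vector d = S - R = (10, -5, 12)
x = -6 + 10t, y = -2 - 5t, z = -6 + 12t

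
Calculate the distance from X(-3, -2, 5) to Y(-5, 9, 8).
d = √[(-2)² + (11)² + (3)²] = √134 = 11.58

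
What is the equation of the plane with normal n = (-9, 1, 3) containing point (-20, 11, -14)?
d = n·P = (-9)(-20) + (1)(11) + (3)(-14) = 149
Plane: -9x + y + 3z = 149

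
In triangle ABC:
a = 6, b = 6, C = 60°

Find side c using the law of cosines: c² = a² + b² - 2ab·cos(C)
c² = 6² + 6² - 2·6·6·cos(60°)
c² = 36 + 36 - 72·0.5000 = 36
c = √36 = 6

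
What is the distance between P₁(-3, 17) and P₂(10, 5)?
Using the distance formula: d = sqrt((x₂-x₁)² + (y₂-y₁)²)
dx = 10 - (-3) = 13
dy = 5 - 17 = -12
d = sqrt(13² + (-12)²) = sqrt(169 + 144) = sqrt(313) = 17.69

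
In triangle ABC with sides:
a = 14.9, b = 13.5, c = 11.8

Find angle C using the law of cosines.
cos(C) = (a² + b² - c²)/(2ab)
cos(C) = (14.9² + 13.5² - 11.8²)/(2·14.9·13.5) = 265.02/402.3 = 0.658762
C = arccos(0.658762) = 48.79°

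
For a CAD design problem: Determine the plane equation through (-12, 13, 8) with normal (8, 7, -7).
d = n·P = (8)(-12) + (7)(13) + (-7)(8) = -61
Plane: 8x + 7y - 7z = -61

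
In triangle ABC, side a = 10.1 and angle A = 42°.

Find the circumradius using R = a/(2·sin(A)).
R = a/(2·sin(A)) = 10.1/(2·sin(42°))
R = 10.1/(2·0.669131) = 10.1/1.338261 = 7.547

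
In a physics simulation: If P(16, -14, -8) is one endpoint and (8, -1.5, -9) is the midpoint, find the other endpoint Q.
Q = (2×8 - 16, 2×(-1.5) - (-14), 2×(-9) - (-8)) = (0, 11, -10)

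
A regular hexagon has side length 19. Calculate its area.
For a regular 6-gon with side length s = 19:
Apothem a = s / (2*tan(pi/6)) = 19 / (2*tan(pi/6)) ≈ 16.4545
Perimeter P = 6 * 19 = 114
Area = (1/2) * P * a = (1/2) * 114 * 16.4545 = 937.91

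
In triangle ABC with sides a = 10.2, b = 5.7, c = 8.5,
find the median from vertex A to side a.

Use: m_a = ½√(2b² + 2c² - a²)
m_a = ½√(2·5.7² + 2·8.5² - 10.2²)
m_a = ½√(64.98 + 144.5 - 104.04) = ½√105.44 = 5.134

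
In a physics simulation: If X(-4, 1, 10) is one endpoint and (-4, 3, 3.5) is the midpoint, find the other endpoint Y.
Y = (2×(-4) - (-4), 2×3 - 1, 2×3.5 - 10) = (-4, 5, -3)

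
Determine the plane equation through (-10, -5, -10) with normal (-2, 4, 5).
d = n·P = (-2)(-10) + (4)(-5) + (5)(-10) = -50
Plane: -2x + 4y + 5z = -50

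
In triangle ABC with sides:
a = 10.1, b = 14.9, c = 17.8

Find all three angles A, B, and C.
By the law of cosines:
cos(A) = (b² + c² - a²)/(2bc) = 0.823543  →  A = 34.56°
cos(B) = (a² + c² - b²)/(2ac) = 0.547447  →  B = 56.81°
cos(C) = (a² + b² - c²)/(2ab) = 0.023855  →  C = 88.63°
Check: A + B + C = 180.0° ✓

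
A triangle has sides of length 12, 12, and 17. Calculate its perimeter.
Perimeter = sum of all sides
Perimeter = 12 + 12 + 17
Perimeter = 41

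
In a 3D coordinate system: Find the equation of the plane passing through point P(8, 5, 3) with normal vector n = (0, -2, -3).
d = n·P = (0)(8) + (-2)(5) + (-3)(3) = -19
Plane: -2y - 3z = -19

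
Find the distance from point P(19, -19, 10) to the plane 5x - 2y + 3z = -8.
d = |5(19) + (-2)(-19) + 3(10) - (-8)| / √(5² + (-2)² + 3²) = 171/√38 = 27.74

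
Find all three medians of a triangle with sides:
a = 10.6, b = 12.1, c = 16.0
Using m_x = ½√(2y² + 2z² - x²):
m_a = ½√(2·12.1² + 2·16.0² - 10.6²) = ½√692.46 = 13.16
m_b = ½√(2·10.6² + 2·16.0² - 12.1²) = ½√590.31 = 12.15
m_c = ½√(2·10.6² + 2·12.1² - 16.0²) = ½√261.54 = 8.086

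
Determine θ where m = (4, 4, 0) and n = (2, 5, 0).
m·n = 28, |m|² = 32, |n|² = 29
cos θ = 28/√928 ≈ 0.9191
θ ≈ 23.2°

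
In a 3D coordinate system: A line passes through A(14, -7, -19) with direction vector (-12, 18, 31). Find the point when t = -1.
P(-1) = (14 + (-12)(-1), -7 + 18(-1), -19 + 31(-1)) = (26, -25, -50)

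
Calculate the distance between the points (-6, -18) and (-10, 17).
Using the distance formula: d = sqrt((x₂-x₁)² + (y₂-y₁)²)
dx = (-10) - (-6) = -4
dy = 17 - (-18) = 35
d = sqrt((-4)² + 35²) = sqrt(16 + 1225) = sqrt(1241) = 35.23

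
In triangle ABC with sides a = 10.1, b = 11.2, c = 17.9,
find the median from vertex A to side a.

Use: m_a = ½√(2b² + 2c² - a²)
m_a = ½√(2·11.2² + 2·17.9² - 10.1²)
m_a = ½√(250.88 + 640.82 - 102.01) = ½√789.69 = 14.05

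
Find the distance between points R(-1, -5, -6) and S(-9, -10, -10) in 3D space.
d = √[(-8)² + (-5)² + (-4)²] = √105 = 10.25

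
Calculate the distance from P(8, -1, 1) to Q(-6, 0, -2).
d = √[(-14)² + (1)² + (-3)²] = √206 = 14.35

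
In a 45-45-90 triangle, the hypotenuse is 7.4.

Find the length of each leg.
In a 45-45-90 triangle, hypotenuse = leg·√2  →  leg = hypotenuse/√2
leg = 7.4/√2 = 5.233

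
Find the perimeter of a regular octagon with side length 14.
Perimeter = number of sides * side length
Perimeter = 8 * 14
Perimeter = 112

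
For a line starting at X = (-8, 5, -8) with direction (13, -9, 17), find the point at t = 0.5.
P(0.5) = (-8 + 13(0.5), 5 + (-9)(0.5), -8 + 17(0.5)) = (-1.5, 0.5, 0.5)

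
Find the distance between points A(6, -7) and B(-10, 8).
Using the distance formula: d = sqrt((x₂-x₁)² + (y₂-y₁)²)
dx = (-10) - 6 = -16
dy = 8 - (-7) = 15
d = sqrt((-16)² + 15²) = sqrt(256 + 225) = sqrt(481) = 21.93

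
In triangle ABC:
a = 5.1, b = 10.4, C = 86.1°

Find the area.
Using A = ½ab·sin(C):
A = ½·5.1·10.4·sin(86.1°) = ½·53.04·0.997684 = 26.46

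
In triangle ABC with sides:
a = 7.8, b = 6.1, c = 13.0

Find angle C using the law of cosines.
cos(C) = (a² + b² - c²)/(2ab)
cos(C) = (7.8² + 6.1² - 13.0²)/(2·7.8·6.1) = -70.95/95.16 = -0.745586
C = arccos(-0.745586) = 138.2°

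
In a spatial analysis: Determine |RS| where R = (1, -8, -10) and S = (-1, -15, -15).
d = √[(-2)² + (-7)² + (-5)²] = √78 = 8.832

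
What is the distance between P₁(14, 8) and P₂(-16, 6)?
Using the distance formula: d = sqrt((x₂-x₁)² + (y₂-y₁)²)
dx = (-16) - 14 = -30
dy = 6 - 8 = -2
d = sqrt((-30)² + (-2)²) = sqrt(900 + 4) = sqrt(904) = 30.07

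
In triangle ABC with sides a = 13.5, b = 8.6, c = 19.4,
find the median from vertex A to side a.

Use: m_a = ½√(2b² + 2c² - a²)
m_a = ½√(2·8.6² + 2·19.4² - 13.5²)
m_a = ½√(147.92 + 752.72 - 182.25) = ½√718.39 = 13.4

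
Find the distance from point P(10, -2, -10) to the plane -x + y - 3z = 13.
d = |(-1)(10) + 1(-2) + (-3)(-10) - (13)| / √((-1)² + 1² + (-3)²) = 5/√11 = 1.508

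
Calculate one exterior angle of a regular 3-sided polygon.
Exterior angle of a regular n-gon = 360/n
Exterior angle = 360/3
Exterior angle = 120 degrees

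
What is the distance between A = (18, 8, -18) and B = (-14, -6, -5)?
d = √[(-32)² + (-14)² + (13)²] = √1389 = 37.27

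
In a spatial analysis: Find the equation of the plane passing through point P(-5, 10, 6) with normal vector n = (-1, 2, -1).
d = n·P = (-1)(-5) + (2)(10) + (-1)(6) = 19
Plane: -x + 2y - z = 19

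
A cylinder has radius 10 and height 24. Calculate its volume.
Volume = pi * r² * h
Volume = pi * 10² * 24
Volume = pi * 100 * 24
Volume = pi * 2400
Volume = 7539.82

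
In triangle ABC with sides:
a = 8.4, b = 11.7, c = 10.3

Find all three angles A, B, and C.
By the law of cosines:
cos(A) = (b² + c² - a²)/(2bc) = 0.715376  →  A = 44.33°
cos(B) = (a² + c² - b²)/(2ac) = 0.229773  →  B = 76.72°
cos(C) = (a² + b² - c²)/(2ab) = 0.515670  →  C = 58.96°
Check: A + B + C = 180.0° ✓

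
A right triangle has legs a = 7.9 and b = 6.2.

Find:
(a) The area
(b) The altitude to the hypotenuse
(a) Area = ½ab = ½·7.9·6.2 = 24.49
(b) Hypotenuse c = √(7.9² + 6.2²) = √100.85 = 10.0424
    Area = ½·c·h_c  →  h_c = 2·Area/c = 2·24.49/10.0424 = 4.877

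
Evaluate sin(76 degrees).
sin(76 degrees) = 0.9703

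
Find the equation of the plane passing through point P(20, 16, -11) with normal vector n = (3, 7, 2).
d = n·P = (3)(20) + (7)(16) + (2)(-11) = 150
Plane: 3x + 7y + 2z = 150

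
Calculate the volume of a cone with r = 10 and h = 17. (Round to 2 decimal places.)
Volume = (1/3) * pi * r² * h
Volume = (1/3) * pi * 10² * 17
Volume = (1/3) * pi * 100 * 17
Volume = (1/3) * pi * 1700
Volume = 1780.24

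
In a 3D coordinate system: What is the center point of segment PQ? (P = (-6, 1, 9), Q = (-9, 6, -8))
Midpoint = ((-6-9)/2, (1+6)/2, (9-8)/2) = (-7.5, 3.5, 0.5)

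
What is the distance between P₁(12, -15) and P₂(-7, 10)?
Using the distance formula: d = sqrt((x₂-x₁)² + (y₂-y₁)²)
dx = (-7) - 12 = -19
dy = 10 - (-15) = 25
d = sqrt((-19)² + 25²) = sqrt(361 + 625) = sqrt(986) = 31.40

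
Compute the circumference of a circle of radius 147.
Circumference = 2 * pi * r
Circumference = 2 * pi * 147
Circumference = 923.63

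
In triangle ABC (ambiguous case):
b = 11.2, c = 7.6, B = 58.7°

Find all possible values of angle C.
sin(C)/c = sin(B)/b  →  sin(C) = c·sin(B)/b = 7.6·sin(58.7°)/11.2 = 0.579811
C₁ = arcsin(0.579811) = 35.44°,  C₂ = 180° - C₁ = 144.56°
Check C₂: A = 180° - 58.7° - 144.56° = -23.26° ≤ 0, rejected
C = 35.44° (one solution)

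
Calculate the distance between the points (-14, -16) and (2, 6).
Using the distance formula: d = sqrt((x₂-x₁)² + (y₂-y₁)²)
dx = 2 - (-14) = 16
dy = 6 - (-16) = 22
d = sqrt(16² + 22²) = sqrt(256 + 484) = sqrt(740) = 27.20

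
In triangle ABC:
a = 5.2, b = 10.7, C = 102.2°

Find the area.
Using A = ½ab·sin(C):
A = ½·5.2·10.7·sin(102.2°) = ½·55.64·0.977416 = 27.19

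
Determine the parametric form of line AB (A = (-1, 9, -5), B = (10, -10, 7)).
Direction vector d = B - A = (11, -19, 12)
x = -1 + 11t, y = 9 - 19t, z = -5 + 12t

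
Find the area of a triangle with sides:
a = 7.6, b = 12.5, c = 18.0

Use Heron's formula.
s = (a+b+c)/2 = (7.6+12.5+18.0)/2 = 19.05
A = √(s(s-a)(s-b)(s-c)) = √(19.05·11.45·6.55·1.05)
A = √1500.14 = 38.73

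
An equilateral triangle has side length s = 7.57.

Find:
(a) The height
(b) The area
(a) Height h = s·√3/2 = 7.57·√3/2 = 6.556
(b) Area = (√3/4)·s² = (√3/4)·7.57² = (√3/4)·57.3049 = 24.81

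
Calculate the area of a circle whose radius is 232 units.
Area = pi * r²
Area = pi * 232²
Area = pi * 53824
Area = 169093.08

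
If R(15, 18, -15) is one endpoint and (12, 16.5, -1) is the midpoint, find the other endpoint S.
S = (2×12 - 15, 2×16.5 - 18, 2×(-1) - (-15)) = (9, 15, 13)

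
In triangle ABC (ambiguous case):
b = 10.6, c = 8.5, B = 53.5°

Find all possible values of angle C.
sin(C)/c = sin(B)/b  →  sin(C) = c·sin(B)/b = 8.5·sin(53.5°)/10.6 = 0.644602
C₁ = arcsin(0.644602) = 40.14°,  C₂ = 180° - C₁ = 139.86°
Check C₂: A = 180° - 53.5° - 139.86° = -13.36° ≤ 0, rejected
C = 40.14° (one solution)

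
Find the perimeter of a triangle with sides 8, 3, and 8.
Perimeter = sum of all sides
Perimeter = 8 + 3 + 8
Perimeter = 19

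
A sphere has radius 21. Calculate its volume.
Volume = (4/3) * pi * r³
Volume = (4/3) * pi * 21³
Volume = (4/3) * pi * 9261
Volume = 38792.39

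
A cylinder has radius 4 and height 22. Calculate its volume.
Volume = pi * r² * h
Volume = pi * 4² * 22
Volume = pi * 16 * 22
Volume = pi * 352
Volume = 1105.84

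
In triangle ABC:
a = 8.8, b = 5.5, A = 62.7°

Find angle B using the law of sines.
sin(B)/b = sin(A)/a
sin(B) = b·sin(A)/a = 5.5·sin(62.7°)/8.8 = 0.555386
B = arcsin(0.555386) = 33.74°  (b ≤ a, so B ≤ A and the acute solution is unique)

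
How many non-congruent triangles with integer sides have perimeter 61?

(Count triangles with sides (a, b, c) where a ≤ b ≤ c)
With a ≤ b ≤ c and a + b + c = 61, the triangle inequality a + b > c gives c < 61/2, so c ≤ 30.
Iterate a from 1 to ⌊p/3⌋ = 20; for each a, b ranges from a to ⌊(p−a)/2⌋ with c = p − a − b, keeping only c ≥ b.
Triples: (1, 30, 30), (2, 29, 30), (3, 28, 30), …
Count = 85 triangles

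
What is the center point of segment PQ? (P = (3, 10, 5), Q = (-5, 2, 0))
Midpoint = ((3-5)/2, (10+2)/2, (5+0)/2) = (-1, 6, 2.5)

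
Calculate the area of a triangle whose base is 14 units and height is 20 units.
Area = (1/2) * base * height
Area = (1/2) * 14 * 20
Area = 140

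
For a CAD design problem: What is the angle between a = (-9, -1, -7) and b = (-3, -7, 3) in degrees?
a·b = 13, |a|² = 131, |b|² = 67
cos θ = 13/√8777 ≈ 0.1388
θ ≈ 82.02°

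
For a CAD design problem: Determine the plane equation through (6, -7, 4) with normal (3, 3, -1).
d = n·P = (3)(6) + (3)(-7) + (-1)(4) = -7
Plane: 3x + 3y - z = -7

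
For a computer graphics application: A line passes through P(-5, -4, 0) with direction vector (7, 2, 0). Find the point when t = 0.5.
P(0.5) = (-5 + 7(0.5), -4 + 2(0.5), 0 + 0(0.5)) = (-1.5, -3, 0)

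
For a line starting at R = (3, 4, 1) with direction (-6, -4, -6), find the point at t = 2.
P(2) = (3 + (-6)(2), 4 + (-4)(2), 1 + (-6)(2)) = (-9, -4, -11)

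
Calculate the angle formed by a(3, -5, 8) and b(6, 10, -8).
a·b = -96, |a|² = 98, |b|² = 200
cos θ = -96/√19600 ≈ -0.6857
θ ≈ 133.3°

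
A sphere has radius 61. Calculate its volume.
Volume = (4/3) * pi * r³
Volume = (4/3) * pi * 61³
Volume = (4/3) * pi * 226981
Volume = 950775.79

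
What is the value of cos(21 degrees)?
cos(21 degrees) = 0.9336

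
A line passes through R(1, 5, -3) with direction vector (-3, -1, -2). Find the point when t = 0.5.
P(0.5) = (1 + (-3)(0.5), 5 + (-1)(0.5), -3 + (-2)(0.5)) = (-0.5, 4.5, -4)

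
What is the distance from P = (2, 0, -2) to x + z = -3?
d = |1(2) + 0(0) + 1(-2) - (-3)| / √(1² + 0² + 1²) = 3/√2 = 2.121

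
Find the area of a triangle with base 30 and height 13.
Area = (1/2) * base * height
Area = (1/2) * 30 * 13
Area = 195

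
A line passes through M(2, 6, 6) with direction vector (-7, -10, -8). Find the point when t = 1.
P(1) = (2 + (-7)(1), 6 + (-10)(1), 6 + (-8)(1)) = (-5, -4, -2)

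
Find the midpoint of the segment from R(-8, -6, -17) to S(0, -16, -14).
Midpoint = ((-8+0)/2, (-6-16)/2, (-17-14)/2) = (-4, -11, -15.5)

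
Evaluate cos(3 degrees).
cos(3 degrees) = 0.9986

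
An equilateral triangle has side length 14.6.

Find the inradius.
For an equilateral triangle, r = s/(2√3) where s is the side.
r = 14.6/(2√3) = 14.6/3.464102 = 4.215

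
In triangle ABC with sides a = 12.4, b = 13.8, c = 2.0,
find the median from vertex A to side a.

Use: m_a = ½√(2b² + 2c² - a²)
m_a = ½√(2·13.8² + 2·2.0² - 12.4²)
m_a = ½√(380.88 + 8 - 153.76) = ½√235.12 = 7.667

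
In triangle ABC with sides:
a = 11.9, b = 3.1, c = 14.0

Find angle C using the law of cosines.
cos(C) = (a² + b² - c²)/(2ab)
cos(C) = (11.9² + 3.1² - 14.0²)/(2·11.9·3.1) = -44.78/73.78 = -0.606940
C = arccos(-0.606940) = 127.4°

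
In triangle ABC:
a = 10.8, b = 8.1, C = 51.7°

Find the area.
Using A = ½ab·sin(C):
A = ½·10.8·8.1·sin(51.7°) = ½·87.48·0.784776 = 34.33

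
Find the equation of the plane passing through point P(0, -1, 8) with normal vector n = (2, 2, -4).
d = n·P = (2)(0) + (2)(-1) + (-4)(8) = -34
Plane: 2x + 2y - 4z = -34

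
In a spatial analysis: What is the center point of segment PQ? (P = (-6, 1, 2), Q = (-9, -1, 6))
Midpoint = ((-6-9)/2, (1-1)/2, (2+6)/2) = (-7.5, 0, 4)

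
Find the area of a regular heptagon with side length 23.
For a regular 7-gon with side length s = 23:
Apothem a = s / (2*tan(pi/7)) = 23 / (2*tan(pi/7)) ≈ 23.88
Perimeter P = 7 * 23 = 161
Area = (1/2) * P * a = (1/2) * 161 * 23.88 = 1922.34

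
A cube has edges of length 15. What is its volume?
Volume = s³
Volume = 15³
Volume = 3375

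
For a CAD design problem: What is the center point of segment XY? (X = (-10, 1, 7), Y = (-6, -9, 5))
Midpoint = ((-10-6)/2, (1-9)/2, (7+5)/2) = (-8, -4, 6)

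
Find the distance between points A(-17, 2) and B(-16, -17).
Using the distance formula: d = sqrt((x₂-x₁)² + (y₂-y₁)²)
dx = (-16) - (-17) = 1
dy = (-17) - 2 = -19
d = sqrt(1² + (-19)²) = sqrt(1 + 361) = sqrt(362) = 19.03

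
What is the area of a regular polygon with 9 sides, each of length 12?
For a regular 9-gon with side length s = 12:
Apothem a = s / (2*tan(pi/9)) = 12 / (2*tan(pi/9)) ≈ 16.4849
Perimeter P = 9 * 12 = 108
Area = (1/2) * P * a = (1/2) * 108 * 16.4849 = 890.18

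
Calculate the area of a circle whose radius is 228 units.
Area = pi * r²
Area = pi * 228²
Area = pi * 51984
Area = 163312.55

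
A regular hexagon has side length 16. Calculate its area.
For a regular 6-gon with side length s = 16:
Apothem a = s / (2*tan(pi/6)) = 16 / (2*tan(pi/6)) ≈ 13.8564
Perimeter P = 6 * 16 = 96
Area = (1/2) * P * a = (1/2) * 96 * 13.8564 = 665.11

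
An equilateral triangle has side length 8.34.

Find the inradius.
For an equilateral triangle, r = s/(2√3) where s is the side.
r = 8.34/(2√3) = 8.34/3.464102 = 2.408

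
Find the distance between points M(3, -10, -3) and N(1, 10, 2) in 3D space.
d = √[(-2)² + (20)² + (5)²] = √429 = 20.71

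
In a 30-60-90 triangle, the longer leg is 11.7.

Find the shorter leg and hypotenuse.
In a 30-60-90 triangle, sides are in ratio 1 : √3 : 2.
Long leg = short leg·√3  →  short leg = 11.7/√3 = 6.755
Hypotenuse = 2·(short leg) = 2·11.7/√3 = 13.51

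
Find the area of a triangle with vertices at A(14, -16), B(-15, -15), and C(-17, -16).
Using the coordinate formula: Area = (1/2)|x₁(y₂-y₃) + x₂(y₃-y₁) + x₃(y₁-y₂)|
Area = (1/2)|14((-15)-(-16)) + (-15)((-16)-(-16)) + (-17)((-16)-(-15))|
Area = (1/2)|14*1 + (-15)*0 + (-17)*(-1)|
Area = (1/2)|14 + 0 + 17|
Area = (1/2)*31 = 15.50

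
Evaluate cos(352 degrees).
cos(352 degrees) = 0.9903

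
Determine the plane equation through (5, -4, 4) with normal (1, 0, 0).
d = n·P = (1)(5) + (0)(-4) + (0)(4) = 5
Plane: x = 5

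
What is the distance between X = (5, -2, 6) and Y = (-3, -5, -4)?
d = √[(-8)² + (-3)² + (-10)²] = √173 = 13.15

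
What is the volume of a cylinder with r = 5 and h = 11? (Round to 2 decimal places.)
Volume = pi * r² * h
Volume = pi * 5² * 11
Volume = pi * 25 * 11
Volume = pi * 275
Volume = 863.94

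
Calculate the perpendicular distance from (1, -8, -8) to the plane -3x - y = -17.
d = |(-3)(1) + (-1)(-8) + 0(-8) - (-17)| / √((-3)² + (-1)² + 0²) = 22/√10 = 6.957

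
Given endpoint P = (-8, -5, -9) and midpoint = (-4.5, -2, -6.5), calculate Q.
Q = (2×(-4.5) - (-8), 2×(-2) - (-5), 2×(-6.5) - (-9)) = (-1, 1, -4)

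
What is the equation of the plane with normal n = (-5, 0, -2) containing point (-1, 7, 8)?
d = n·P = (-5)(-1) + (0)(7) + (-2)(8) = -11
Plane: -5x - 2z = -11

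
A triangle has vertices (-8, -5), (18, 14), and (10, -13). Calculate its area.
Using the coordinate formula: Area = (1/2)|x₁(y₂-y₃) + x₂(y₃-y₁) + x₃(y₁-y₂)|
Area = (1/2)|(-8)(14-(-13)) + 18((-13)-(-5)) + 10((-5)-14)|
Area = (1/2)|(-8)*27 + 18*(-8) + 10*(-19)|
Area = (1/2)|(-216) + (-144) + (-190)|
Area = (1/2)*550 = 275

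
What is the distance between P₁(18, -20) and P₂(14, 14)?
Using the distance formula: d = sqrt((x₂-x₁)² + (y₂-y₁)²)
dx = 14 - 18 = -4
dy = 14 - (-20) = 34
d = sqrt((-4)² + 34²) = sqrt(16 + 1156) = sqrt(1172) = 34.23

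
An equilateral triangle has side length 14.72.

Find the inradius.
For an equilateral triangle, r = s/(2√3) where s is the side.
r = 14.72/(2√3) = 14.72/3.464102 = 4.249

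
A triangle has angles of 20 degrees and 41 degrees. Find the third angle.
Sum of angles in a triangle = 180 degrees
Third angle = 180 - 20 - 41
Third angle = 119 degrees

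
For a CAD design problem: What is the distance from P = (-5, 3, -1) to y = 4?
d = |0(-5) + 1(3) + 0(-1) - (4)| / √(0² + 1² + 0²) = 1/√1 = 1.0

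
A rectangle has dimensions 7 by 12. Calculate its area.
Area = length * width
Area = 7 * 12
Area = 84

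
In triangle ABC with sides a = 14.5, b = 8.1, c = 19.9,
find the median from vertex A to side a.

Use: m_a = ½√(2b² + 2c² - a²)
m_a = ½√(2·8.1² + 2·19.9² - 14.5²)
m_a = ½√(131.22 + 792.02 - 210.25) = ½√712.99 = 13.35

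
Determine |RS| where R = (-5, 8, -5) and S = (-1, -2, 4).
d = √[(4)² + (-10)² + (9)²] = √197 = 14.04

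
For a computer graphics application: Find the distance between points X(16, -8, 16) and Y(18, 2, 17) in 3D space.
d = √[(2)² + (10)² + (1)²] = √105 = 10.25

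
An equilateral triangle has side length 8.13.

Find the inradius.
For an equilateral triangle, r = s/(2√3) where s is the side.
r = 8.13/(2√3) = 8.13/3.464102 = 2.347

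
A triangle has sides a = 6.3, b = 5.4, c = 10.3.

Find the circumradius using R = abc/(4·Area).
s = (a+b+c)/2 = 11
Area = √(s(s-a)(s-b)(s-c)) = √(11·4.7·5.6·0.7) = 14.236
R = abc/(4·Area) = (6.3·5.4·10.3)/(4·14.236) = 350.406/56.944 = 6.154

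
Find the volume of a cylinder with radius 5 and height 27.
Volume = pi * r² * h
Volume = pi * 5² * 27
Volume = pi * 25 * 27
Volume = pi * 675
Volume = 2120.58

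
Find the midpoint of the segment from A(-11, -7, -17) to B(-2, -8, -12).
Midpoint = ((-11-2)/2, (-7-8)/2, (-17-12)/2) = (-6.5, -7.5, -14.5)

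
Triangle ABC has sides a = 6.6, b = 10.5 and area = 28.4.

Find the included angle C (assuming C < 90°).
Area = ½ab·sin(C)  →  sin(C) = 2·Area/(ab)
sin(C) = 2·28.4/(6.6·10.5) = 0.819625
C = arcsin(0.819625) = 55.05°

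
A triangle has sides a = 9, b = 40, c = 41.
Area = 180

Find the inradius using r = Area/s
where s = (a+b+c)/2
s = (9+40+41)/2 = 45
r = Area/s = 180/45 = 4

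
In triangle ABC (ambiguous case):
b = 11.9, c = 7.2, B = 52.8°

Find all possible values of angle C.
sin(C)/c = sin(B)/b  →  sin(C) = c·sin(B)/b = 7.2·sin(52.8°)/11.9 = 0.481934
C₁ = arcsin(0.481934) = 28.81°,  C₂ = 180° - C₁ = 151.19°
Check C₂: A = 180° - 52.8° - 151.19° = -23.99° ≤ 0, rejected
C = 28.81° (one solution)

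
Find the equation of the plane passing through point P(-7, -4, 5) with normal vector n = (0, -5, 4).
d = n·P = (0)(-7) + (-5)(-4) + (4)(5) = 40
Plane: -5y + 4z = 40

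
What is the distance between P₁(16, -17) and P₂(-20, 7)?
Using the distance formula: d = sqrt((x₂-x₁)² + (y₂-y₁)²)
dx = (-20) - 16 = -36
dy = 7 - (-17) = 24
d = sqrt((-36)² + 24²) = sqrt(1296 + 576) = sqrt(1872) = 43.27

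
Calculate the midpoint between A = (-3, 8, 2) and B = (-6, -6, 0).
Midpoint = ((-3-6)/2, (8-6)/2, (2+0)/2) = (-4.5, 1, 1)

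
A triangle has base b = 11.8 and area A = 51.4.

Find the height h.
A = ½bh  →  h = 2A/b
h = 2·51.4/11.8 = 8.712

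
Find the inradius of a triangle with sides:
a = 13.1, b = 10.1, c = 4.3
s = (a+b+c)/2 = (13.1+10.1+4.3)/2 = 13.75
Area = √(s(s-a)(s-b)(s-c)) = √(13.75·0.65·3.65·9.45) = 17.5578
r = Area/s = 17.5578/13.75 = 1.277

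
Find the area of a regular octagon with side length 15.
For a regular 8-gon with side length s = 15:
Apothem a = s / (2*tan(pi/8)) = 15 / (2*tan(pi/8)) ≈ 18.1066
Perimeter P = 8 * 15 = 120
Area = (1/2) * P * a = (1/2) * 120 * 18.1066 = 1086.40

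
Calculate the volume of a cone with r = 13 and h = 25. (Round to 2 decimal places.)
Volume = (1/3) * pi * r² * h
Volume = (1/3) * pi * 13² * 25
Volume = (1/3) * pi * 169 * 25
Volume = (1/3) * pi * 4225
Volume = 4424.41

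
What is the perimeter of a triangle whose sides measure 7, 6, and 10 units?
Perimeter = sum of all sides
Perimeter = 7 + 6 + 10
Perimeter = 23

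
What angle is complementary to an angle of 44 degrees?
Complementary angles sum to 90 degrees.
Other angle = 90 - 44
Other angle = 46 degrees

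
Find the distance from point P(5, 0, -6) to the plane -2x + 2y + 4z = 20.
d = |(-2)(5) + 2(0) + 4(-6) - (20)| / √((-2)² + 2² + 4²) = 54/√24 = 11.02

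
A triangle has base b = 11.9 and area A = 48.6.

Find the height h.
A = ½bh  →  h = 2A/b
h = 2·48.6/11.9 = 8.168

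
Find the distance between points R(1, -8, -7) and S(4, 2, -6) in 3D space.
d = √[(3)² + (10)² + (1)²] = √110 = 10.49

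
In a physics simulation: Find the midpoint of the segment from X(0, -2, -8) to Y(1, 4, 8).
Midpoint = ((0+1)/2, (-2+4)/2, (-8+8)/2) = (0.5, 1, 0)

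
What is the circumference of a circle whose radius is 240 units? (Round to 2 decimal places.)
Circumference = 2 * pi * r
Circumference = 2 * pi * 240
Circumference = 1507.96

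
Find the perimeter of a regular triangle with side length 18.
Perimeter = number of sides * side length
Perimeter = 3 * 18
Perimeter = 54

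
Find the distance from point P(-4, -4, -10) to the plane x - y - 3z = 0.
d = |1(-4) + (-1)(-4) + (-3)(-10) - (0)| / √(1² + (-1)² + (-3)²) = 30/√11 = 9.045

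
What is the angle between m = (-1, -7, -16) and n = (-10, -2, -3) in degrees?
m·n = 72, |m|² = 306, |n|² = 113
cos θ = 72/√34578 ≈ 0.3872
θ ≈ 67.22°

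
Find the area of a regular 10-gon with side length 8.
For a regular 10-gon with side length s = 8:
Apothem a = s / (2*tan(pi/10)) = 8 / (2*tan(pi/10)) ≈ 12.3107
Perimeter P = 10 * 8 = 80
Area = (1/2) * P * a = (1/2) * 80 * 12.3107 = 492.43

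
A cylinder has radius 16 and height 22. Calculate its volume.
Volume = pi * r² * h
Volume = pi * 16² * 22
Volume = pi * 256 * 22
Volume = pi * 5632
Volume = 17693.45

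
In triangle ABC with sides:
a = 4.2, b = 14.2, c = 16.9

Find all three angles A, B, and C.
By the law of cosines:
cos(A) = (b² + c² - a²)/(2bc) = 0.978436  →  A = 11.92°
cos(B) = (a² + c² - b²)/(2ac) = 0.715765  →  B = 44.29°
cos(C) = (a² + b² - c²)/(2ab) = -0.556087  →  C = 123.8°
Check: A + B + C = 180.0° ✓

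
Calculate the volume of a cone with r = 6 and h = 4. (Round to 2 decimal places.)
Volume = (1/3) * pi * r² * h
Volume = (1/3) * pi * 6² * 4
Volume = (1/3) * pi * 36 * 4
Volume = (1/3) * pi * 144
Volume = 150.80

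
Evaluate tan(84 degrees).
tan(84 degrees) = 9.5144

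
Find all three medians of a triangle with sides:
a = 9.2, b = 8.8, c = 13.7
Using m_x = ½√(2y² + 2z² - x²):
m_a = ½√(2·8.8² + 2·13.7² - 9.2²) = ½√445.62 = 10.55
m_b = ½√(2·9.2² + 2·13.7² - 8.8²) = ½√467.22 = 10.81
m_c = ½√(2·9.2² + 2·8.8² - 13.7²) = ½√136.47 = 5.841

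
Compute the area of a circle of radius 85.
Area = pi * r²
Area = pi * 85²
Area = pi * 7225
Area = 22698.01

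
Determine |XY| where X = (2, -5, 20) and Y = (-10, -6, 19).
d = √[(-12)² + (-1)² + (-1)²] = √146 = 12.08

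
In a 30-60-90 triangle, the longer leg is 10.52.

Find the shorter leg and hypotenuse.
In a 30-60-90 triangle, sides are in ratio 1 : √3 : 2.
Long leg = short leg·√3  →  short leg = 10.52/√3 = 6.074
Hypotenuse = 2·(short leg) = 2·10.52/√3 = 12.15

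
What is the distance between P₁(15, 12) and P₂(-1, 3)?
Using the distance formula: d = sqrt((x₂-x₁)² + (y₂-y₁)²)
dx = (-1) - 15 = -16
dy = 3 - 12 = -9
d = sqrt((-16)² + (-9)²) = sqrt(256 + 81) = sqrt(337) = 18.36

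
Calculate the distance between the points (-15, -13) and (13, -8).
Using the distance formula: d = sqrt((x₂-x₁)² + (y₂-y₁)²)
dx = 13 - (-15) = 28
dy = (-8) - (-13) = 5
d = sqrt(28² + 5²) = sqrt(784 + 25) = sqrt(809) = 28.44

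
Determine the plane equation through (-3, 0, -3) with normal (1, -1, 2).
d = n·P = (1)(-3) + (-1)(0) + (2)(-3) = -9
Plane: x - y + 2z = -9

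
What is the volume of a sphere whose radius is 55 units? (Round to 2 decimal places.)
Volume = (4/3) * pi * r³
Volume = (4/3) * pi * 55³
Volume = (4/3) * pi * 166375
Volume = 696909.97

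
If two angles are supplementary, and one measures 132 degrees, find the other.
Supplementary angles sum to 180 degrees.
Other angle = 180 - 132
Other angle = 48 degrees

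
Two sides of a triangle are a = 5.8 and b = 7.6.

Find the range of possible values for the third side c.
By the triangle inequality: |a - b| < c < a + b
|5.8 - 7.6| < c < 5.8 + 7.6
1.8 < c < 13.4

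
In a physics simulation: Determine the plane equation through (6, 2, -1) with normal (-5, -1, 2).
d = n·P = (-5)(6) + (-1)(2) + (2)(-1) = -34
Plane: -5x - y + 2z = -34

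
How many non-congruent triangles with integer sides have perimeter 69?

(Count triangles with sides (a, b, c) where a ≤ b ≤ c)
With a ≤ b ≤ c and a + b + c = 69, the triangle inequality a + b > c gives c < 69/2, so c ≤ 34.
Iterate a from 1 to ⌊p/3⌋ = 23; for each a, b ranges from a to ⌊(p−a)/2⌋ with c = p − a − b, keeping only c ≥ b.
Triples: (1, 34, 34), (2, 33, 34), (3, 32, 34), …
Count = 108 triangles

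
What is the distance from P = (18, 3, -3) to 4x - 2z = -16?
d = |4(18) + 0(3) + (-2)(-3) - (-16)| / √(4² + 0² + (-2)²) = 94/√20 = 21.02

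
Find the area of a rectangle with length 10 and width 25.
Area = length * width
Area = 10 * 25
Area = 250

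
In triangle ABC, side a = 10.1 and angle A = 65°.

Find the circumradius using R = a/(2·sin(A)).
R = a/(2·sin(A)) = 10.1/(2·sin(65°))
R = 10.1/(2·0.906308) = 10.1/1.812616 = 5.572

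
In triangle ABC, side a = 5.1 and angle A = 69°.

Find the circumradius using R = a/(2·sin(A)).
R = a/(2·sin(A)) = 5.1/(2·sin(69°))
R = 5.1/(2·0.933580) = 5.1/1.867161 = 2.731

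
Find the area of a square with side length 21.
Area = s²
Area = 21²
Area = 441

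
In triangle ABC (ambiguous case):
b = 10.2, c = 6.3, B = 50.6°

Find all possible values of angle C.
sin(C)/c = sin(B)/b  →  sin(C) = c·sin(B)/b = 6.3·sin(50.6°)/10.2 = 0.477277
C₁ = arcsin(0.477277) = 28.51°,  C₂ = 180° - C₁ = 151.49°
Check C₂: A = 180° - 50.6° - 151.49° = -22.09° ≤ 0, rejected
C = 28.51° (one solution)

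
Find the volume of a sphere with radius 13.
Volume = (4/3) * pi * r³
Volume = (4/3) * pi * 13³
Volume = (4/3) * pi * 2197
Volume = 9202.77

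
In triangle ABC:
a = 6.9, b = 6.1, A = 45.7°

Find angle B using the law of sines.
sin(B)/b = sin(A)/a
sin(B) = b·sin(A)/a = 6.1·sin(45.7°)/6.9 = 0.632714
B = arcsin(0.632714) = 39.25°  (b ≤ a, so B ≤ A and the acute solution is unique)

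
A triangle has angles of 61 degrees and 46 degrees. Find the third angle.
Sum of angles in a triangle = 180 degrees
Third angle = 180 - 61 - 46
Third angle = 73 degrees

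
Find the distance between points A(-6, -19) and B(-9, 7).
Using the distance formula: d = sqrt((x₂-x₁)² + (y₂-y₁)²)
dx = (-9) - (-6) = -3
dy = 7 - (-19) = 26
d = sqrt((-3)² + 26²) = sqrt(9 + 676) = sqrt(685) = 26.17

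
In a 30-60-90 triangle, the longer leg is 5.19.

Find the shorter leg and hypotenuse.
In a 30-60-90 triangle, sides are in ratio 1 : √3 : 2.
Long leg = short leg·√3  →  short leg = 5.19/√3 = 2.996
Hypotenuse = 2·(short leg) = 2·5.19/√3 = 5.993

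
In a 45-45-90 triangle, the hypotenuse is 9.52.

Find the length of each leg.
In a 45-45-90 triangle, hypotenuse = leg·√2  →  leg = hypotenuse/√2
leg = 9.52/√2 = 6.732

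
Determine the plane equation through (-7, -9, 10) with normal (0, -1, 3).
d = n·P = (0)(-7) + (-1)(-9) + (3)(10) = 39
Plane: -y + 3z = 39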